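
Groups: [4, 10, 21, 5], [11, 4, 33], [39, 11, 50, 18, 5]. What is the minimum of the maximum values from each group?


Find max of each group:
  Group 1: [4, 10, 21, 5] -> max = 21
  Group 2: [11, 4, 33] -> max = 33
  Group 3: [39, 11, 50, 18, 5] -> max = 50
Maxes: [21, 33, 50]
Minimum of maxes = 21
Final answer: 21


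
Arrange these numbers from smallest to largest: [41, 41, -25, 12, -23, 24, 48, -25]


Original list: [41, 41, -25, 12, -23, 24, 48, -25]
Repeatedly take the smallest remaining element:
  Remaining [41, 41, -25, 12, -23, 24, 48, -25] -> smallest is -25
  Remaining [41, 41, 12, -23, 24, 48, -25] -> smallest is -25
  Remaining [41, 41, 12, -23, 24, 48] -> smallest is -23
  Remaining [41, 41, 12, 24, 48] -> smallest is 12
  Remaining [41, 41, 24, 48] -> smallest is 24
  Remaining [41, 41, 48] -> smallest is 41
  Remaining [41, 48] -> smallest is 41
  Remaining [48] -> smallest is 48
Collecting the picks in order gives the sorted list.
Final answer: [-25, -25, -23, 12, 24, 41, 41, 48]


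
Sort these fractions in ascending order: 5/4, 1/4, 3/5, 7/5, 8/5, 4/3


Convert to decimal for comparison:
  5/4 = 1.25
  1/4 = 0.25
  3/5 = 0.6
  7/5 = 1.4
  8/5 = 1.6
  4/3 = 1.3333
Decimals in increasing order: 0.25 < 0.6 < 1.25 < 1.3333 < 1.4 < 1.6
Writing each back as its fraction gives the sorted order.
Final answer: 1/4, 3/5, 5/4, 4/3, 7/5, 8/5


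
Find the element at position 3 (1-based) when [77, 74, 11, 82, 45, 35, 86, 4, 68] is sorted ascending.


Sort ascending: [4, 11, 35, 45, 68, 74, 77, 82, 86]
The 3rd element (1-indexed) is at index 2.
Value = 35
Final answer: 35


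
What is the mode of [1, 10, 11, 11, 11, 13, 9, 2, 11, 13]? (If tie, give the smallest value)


Count the frequency of each value:
  1 appears 1 time(s)
  2 appears 1 time(s)
  9 appears 1 time(s)
  10 appears 1 time(s)
  11 appears 4 time(s)
  13 appears 2 time(s)
Maximum frequency is 4.
Only 11 reaches that frequency, so it is the mode.
Final answer: 11


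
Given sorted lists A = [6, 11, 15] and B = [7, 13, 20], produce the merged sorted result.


List A: [6, 11, 15]
List B: [7, 13, 20]
Repeatedly compare the front elements and take the smaller:
  6 vs 7 -> take 6
  11 vs 7 -> take 7
  11 vs 13 -> take 11
  15 vs 13 -> take 13
  15 vs 20 -> take 15
  A is exhausted; append the rest of B: [20]
Final answer: [6, 7, 11, 13, 15, 20]


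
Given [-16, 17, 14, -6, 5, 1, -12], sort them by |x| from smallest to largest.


Compute absolute values:
  |-16| = 16
  |17| = 17
  |14| = 14
  |-6| = 6
  |5| = 5
  |1| = 1
  |-12| = 12
Absolute values in increasing order: 1 < 5 < 6 < 12 < 14 < 16 < 17
Listing the original numbers in that order gives the answer.
Final answer: [1, 5, -6, -12, 14, -16, 17]


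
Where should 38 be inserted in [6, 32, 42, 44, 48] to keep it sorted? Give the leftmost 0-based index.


List is sorted: [6, 32, 42, 44, 48]
We need the leftmost position where 38 can be inserted, i.e. the first index whose element is >= 38 (or the end of the list if none is).
Binary search with low=0, high=5 (0-based indices):
  low=0, high=5, mid=2: a[2]=42 >= 38, so high = 2
  low=0, high=2, mid=1: a[1]=32 < 38, so low = 2
Now low = high = 2, so the insertion index is 2.
Final answer: 2


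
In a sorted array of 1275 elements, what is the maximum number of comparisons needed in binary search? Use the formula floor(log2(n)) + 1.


Binary search halves the search space each step.
Maximum comparisons = floor(log2(1275)) + 1
log2(1275) = 10.3163
floor(log2(1275)) = 10, so 10 + 1 = 11
Final answer: 11


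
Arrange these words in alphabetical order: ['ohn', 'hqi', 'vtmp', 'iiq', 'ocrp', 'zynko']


Compare strings character by character (the first differing letter decides):
  'hqi' < 'iiq' since 'h' < 'i' at position 1
  'iiq' < 'ocrp' since 'i' < 'o' at position 1
  'ocrp' < 'ohn' since 'c' < 'h' at position 2
  'ohn' < 'vtmp' since 'o' < 'v' at position 1
  'vtmp' < 'zynko' since 'v' < 'z' at position 1
Chaining these comparisons gives the alphabetical order.
Final answer: ['hqi', 'iiq', 'ocrp', 'ohn', 'vtmp', 'zynko']


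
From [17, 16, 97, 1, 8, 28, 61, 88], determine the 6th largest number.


Sort descending: [97, 88, 61, 28, 17, 16, 8, 1]
The 6th element (1-indexed) is at index 5.
Value = 16
Final answer: 16


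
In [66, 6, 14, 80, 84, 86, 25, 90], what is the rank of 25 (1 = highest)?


Sort descending: [90, 86, 84, 80, 66, 25, 14, 6]
Find 25 in the sorted list.
25 is at position 6.
Final answer: 6


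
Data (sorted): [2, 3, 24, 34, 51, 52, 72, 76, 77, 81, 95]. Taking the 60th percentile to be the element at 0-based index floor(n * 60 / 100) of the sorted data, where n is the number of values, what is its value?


The dataset has n = 11 elements.
Index = floor(11 * 60 / 100) = floor(660 / 100) = floor(6.6) = 6
Counting from index 0 in the sorted data, the element at index 6 is 72.
Final answer: 72


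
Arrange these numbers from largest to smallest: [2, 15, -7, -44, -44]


Original list: [2, 15, -7, -44, -44]
Repeatedly take the largest remaining element:
  Remaining [2, 15, -7, -44, -44] -> largest is 15
  Remaining [2, -7, -44, -44] -> largest is 2
  Remaining [-7, -44, -44] -> largest is -7
  Remaining [-44, -44] -> largest is -44
  Remaining [-44] -> largest is -44
Collecting the picks in order gives the descending list.
Final answer: [15, 2, -7, -44, -44]


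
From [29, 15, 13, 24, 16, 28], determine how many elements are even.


Check each element:
  29 is odd
  15 is odd
  13 is odd
  24 is even
  16 is even
  28 is even
Evens: [24, 16, 28]
Count of evens = 3
Final answer: 3


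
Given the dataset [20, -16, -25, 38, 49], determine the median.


First, sort the list: [-25, -16, 20, 38, 49]
The list has 5 elements (odd count).
The middle index is 2 (0-based), and the element there is 20.
Final answer: 20


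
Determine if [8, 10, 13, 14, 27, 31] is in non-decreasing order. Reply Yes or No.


Check consecutive pairs:
  8 <= 10? True
  10 <= 13? True
  13 <= 14? True
  14 <= 27? True
  27 <= 31? True
Every consecutive pair is in order, so the list is non-decreasing.
Final answer: Yes


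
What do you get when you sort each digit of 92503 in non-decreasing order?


The number 92503 has digits: 9, 2, 5, 0, 3
Sorted: 0, 2, 3, 5, 9
Joining the sorted digits gives the result.
Final answer: 02359


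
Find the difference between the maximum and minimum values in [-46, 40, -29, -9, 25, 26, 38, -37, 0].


Maximum value: 40
Minimum value: -46
Range = 40 - (-46) = 86
Final answer: 86


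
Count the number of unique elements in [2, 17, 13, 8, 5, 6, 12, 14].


List all unique values:
Distinct values: [2, 5, 6, 8, 12, 13, 14, 17]
Count = 8
Final answer: 8


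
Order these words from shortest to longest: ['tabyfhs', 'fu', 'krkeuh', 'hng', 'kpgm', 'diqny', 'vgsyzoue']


Compute lengths:
  'tabyfhs' has length 7
  'fu' has length 2
  'krkeuh' has length 6
  'hng' has length 3
  'kpgm' has length 4
  'diqny' has length 5
  'vgsyzoue' has length 8
Lengths in increasing order: 2 < 3 < 4 < 5 < 6 < 7 < 8
Listing the words in that order gives the answer.
Final answer: ['fu', 'hng', 'kpgm', 'diqny', 'krkeuh', 'tabyfhs', 'vgsyzoue']


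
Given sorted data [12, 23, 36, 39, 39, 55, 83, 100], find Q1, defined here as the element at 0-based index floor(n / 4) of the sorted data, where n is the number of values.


The list has n = 8 elements.
Q1 index = floor(8 / 4) = floor(2) = 2
Counting from index 0 in the sorted data, the element at index 2 is 36.
Final answer: 36


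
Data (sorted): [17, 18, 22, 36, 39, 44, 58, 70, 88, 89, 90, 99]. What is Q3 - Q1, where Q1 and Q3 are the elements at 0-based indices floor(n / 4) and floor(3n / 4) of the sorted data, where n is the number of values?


The data has n = 12 elements.
Q1 index = floor(12 / 4) = floor(3) = 3; Q3 index = floor(3 * 12 / 4) = floor(9) = 9
Q1 = element at index 3 = 36
Q3 = element at index 9 = 89
IQR = 89 - 36 = 53
Final answer: 53


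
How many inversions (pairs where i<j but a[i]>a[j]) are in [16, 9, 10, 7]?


For each element, count the later elements that are smaller than it:
  16 (index 0): smaller elements after it = [9, 10, 7] -> 3
  9 (index 1): smaller elements after it = [7] -> 1
  10 (index 2): smaller elements after it = [7] -> 1
Total inversions = 3 + 1 + 1 = 5
Final answer: 5


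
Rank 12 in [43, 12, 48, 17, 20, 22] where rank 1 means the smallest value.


Sort ascending: [12, 17, 20, 22, 43, 48]
Find 12 in the sorted list.
12 is at position 1 (1-indexed).
Final answer: 1


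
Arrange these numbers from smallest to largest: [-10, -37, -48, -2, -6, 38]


Original list: [-10, -37, -48, -2, -6, 38]
Repeatedly take the smallest remaining element:
  Remaining [-10, -37, -48, -2, -6, 38] -> smallest is -48
  Remaining [-10, -37, -2, -6, 38] -> smallest is -37
  Remaining [-10, -2, -6, 38] -> smallest is -10
  Remaining [-2, -6, 38] -> smallest is -6
  Remaining [-2, 38] -> smallest is -2
  Remaining [38] -> smallest is 38
Collecting the picks in order gives the sorted list.
Final answer: [-48, -37, -10, -6, -2, 38]


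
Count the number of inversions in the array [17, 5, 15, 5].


For each element, count the later elements that are smaller than it:
  17 (index 0): smaller elements after it = [5, 15, 5] -> 3
  5 (index 1): smaller elements after it = [] -> 0
  15 (index 2): smaller elements after it = [5] -> 1
Total inversions = 3 + 0 + 1 = 4
Final answer: 4


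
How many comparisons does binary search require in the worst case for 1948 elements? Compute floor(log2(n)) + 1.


Binary search halves the search space each step.
Maximum comparisons = floor(log2(1948)) + 1
log2(1948) = 10.9278
floor(log2(1948)) = 10, so 10 + 1 = 11
Final answer: 11


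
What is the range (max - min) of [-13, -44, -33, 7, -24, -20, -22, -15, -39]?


Maximum value: 7
Minimum value: -44
Range = 7 - (-44) = 51
Final answer: 51


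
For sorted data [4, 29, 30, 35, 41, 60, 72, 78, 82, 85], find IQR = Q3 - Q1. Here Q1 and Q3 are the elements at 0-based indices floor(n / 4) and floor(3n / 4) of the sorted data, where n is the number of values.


The data has n = 10 elements.
Q1 index = floor(10 / 4) = floor(2.5) = 2; Q3 index = floor(3 * 10 / 4) = floor(7.5) = 7
Q1 = element at index 2 = 30
Q3 = element at index 7 = 78
IQR = 78 - 30 = 48
Final answer: 48


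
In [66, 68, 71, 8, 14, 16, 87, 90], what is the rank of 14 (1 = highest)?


Sort descending: [90, 87, 71, 68, 66, 16, 14, 8]
Find 14 in the sorted list.
14 is at position 7.
Final answer: 7


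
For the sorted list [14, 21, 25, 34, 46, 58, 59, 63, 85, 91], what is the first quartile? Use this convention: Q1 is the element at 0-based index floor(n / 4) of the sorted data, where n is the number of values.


The list has n = 10 elements.
Q1 index = floor(10 / 4) = floor(2.5) = 2
Counting from index 0 in the sorted data, the element at index 2 is 25.
Final answer: 25


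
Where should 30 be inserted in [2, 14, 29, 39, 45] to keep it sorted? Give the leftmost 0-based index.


List is sorted: [2, 14, 29, 39, 45]
We need the leftmost position where 30 can be inserted, i.e. the first index whose element is >= 30 (or the end of the list if none is).
Binary search with low=0, high=5 (0-based indices):
  low=0, high=5, mid=2: a[2]=29 < 30, so low = 3
  low=3, high=5, mid=4: a[4]=45 >= 30, so high = 4
  low=3, high=4, mid=3: a[3]=39 >= 30, so high = 3
Now low = high = 3, so the insertion index is 3.
Final answer: 3


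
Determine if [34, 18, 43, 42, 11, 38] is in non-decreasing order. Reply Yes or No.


Check consecutive pairs:
  34 <= 18? False
  18 <= 43? True
  43 <= 42? False
  42 <= 11? False
  11 <= 38? True
3 consecutive pair(s) are out of order, so the list is not sorted.
Final answer: No


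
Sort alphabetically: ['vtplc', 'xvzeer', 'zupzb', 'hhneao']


Compare strings character by character (the first differing letter decides):
  'hhneao' < 'vtplc' since 'h' < 'v' at position 1
  'vtplc' < 'xvzeer' since 'v' < 'x' at position 1
  'xvzeer' < 'zupzb' since 'x' < 'z' at position 1
Chaining these comparisons gives the alphabetical order.
Final answer: ['hhneao', 'vtplc', 'xvzeer', 'zupzb']


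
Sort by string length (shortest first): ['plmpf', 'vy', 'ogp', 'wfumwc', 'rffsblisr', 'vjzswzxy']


Compute lengths:
  'plmpf' has length 5
  'vy' has length 2
  'ogp' has length 3
  'wfumwc' has length 6
  'rffsblisr' has length 9
  'vjzswzxy' has length 8
Lengths in increasing order: 2 < 3 < 5 < 6 < 8 < 9
Listing the words in that order gives the answer.
Final answer: ['vy', 'ogp', 'plmpf', 'wfumwc', 'vjzswzxy', 'rffsblisr']


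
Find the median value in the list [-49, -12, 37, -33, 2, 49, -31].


First, sort the list: [-49, -33, -31, -12, 2, 37, 49]
The list has 7 elements (odd count).
The middle index is 3 (0-based), and the element there is -12.
Final answer: -12


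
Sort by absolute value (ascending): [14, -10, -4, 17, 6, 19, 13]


Compute absolute values:
  |14| = 14
  |-10| = 10
  |-4| = 4
  |17| = 17
  |6| = 6
  |19| = 19
  |13| = 13
Absolute values in increasing order: 4 < 6 < 10 < 13 < 14 < 17 < 19
Listing the original numbers in that order gives the answer.
Final answer: [-4, 6, -10, 13, 14, 17, 19]


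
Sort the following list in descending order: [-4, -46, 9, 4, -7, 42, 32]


Original list: [-4, -46, 9, 4, -7, 42, 32]
Repeatedly take the largest remaining element:
  Remaining [-4, -46, 9, 4, -7, 42, 32] -> largest is 42
  Remaining [-4, -46, 9, 4, -7, 32] -> largest is 32
  Remaining [-4, -46, 9, 4, -7] -> largest is 9
  Remaining [-4, -46, 4, -7] -> largest is 4
  Remaining [-4, -46, -7] -> largest is -4
  Remaining [-46, -7] -> largest is -7
  Remaining [-46] -> largest is -46
Collecting the picks in order gives the descending list.
Final answer: [42, 32, 9, 4, -4, -7, -46]


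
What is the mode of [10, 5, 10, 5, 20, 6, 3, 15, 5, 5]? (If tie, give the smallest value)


Count the frequency of each value:
  3 appears 1 time(s)
  5 appears 4 time(s)
  6 appears 1 time(s)
  10 appears 2 time(s)
  15 appears 1 time(s)
  20 appears 1 time(s)
Maximum frequency is 4.
Only 5 reaches that frequency, so it is the mode.
Final answer: 5


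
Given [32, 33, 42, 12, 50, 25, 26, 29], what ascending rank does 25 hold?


Sort ascending: [12, 25, 26, 29, 32, 33, 42, 50]
Find 25 in the sorted list.
25 is at position 2 (1-indexed).
Final answer: 2


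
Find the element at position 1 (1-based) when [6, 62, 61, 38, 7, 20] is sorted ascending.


Sort ascending: [6, 7, 20, 38, 61, 62]
The 1st element (1-indexed) is at index 0.
Value = 6
Final answer: 6


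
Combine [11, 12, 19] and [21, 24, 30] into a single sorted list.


List A: [11, 12, 19]
List B: [21, 24, 30]
Repeatedly compare the front elements and take the smaller:
  11 vs 21 -> take 11
  12 vs 21 -> take 12
  19 vs 21 -> take 19
  A is exhausted; append the rest of B: [21, 24, 30]
Final answer: [11, 12, 19, 21, 24, 30]


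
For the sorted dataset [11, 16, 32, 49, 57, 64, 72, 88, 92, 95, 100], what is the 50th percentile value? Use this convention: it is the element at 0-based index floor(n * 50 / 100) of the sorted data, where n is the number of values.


The dataset has n = 11 elements.
Index = floor(11 * 50 / 100) = floor(550 / 100) = floor(5.5) = 5
Counting from index 0 in the sorted data, the element at index 5 is 64.
Final answer: 64


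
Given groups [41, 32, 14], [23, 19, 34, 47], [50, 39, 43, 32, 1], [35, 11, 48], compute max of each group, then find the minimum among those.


Find max of each group:
  Group 1: [41, 32, 14] -> max = 41
  Group 2: [23, 19, 34, 47] -> max = 47
  Group 3: [50, 39, 43, 32, 1] -> max = 50
  Group 4: [35, 11, 48] -> max = 48
Maxes: [41, 47, 50, 48]
Minimum of maxes = 41
Final answer: 41


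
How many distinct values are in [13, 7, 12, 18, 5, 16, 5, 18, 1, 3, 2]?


List all unique values:
Distinct values: [1, 2, 3, 5, 7, 12, 13, 16, 18]
Count = 9
Final answer: 9


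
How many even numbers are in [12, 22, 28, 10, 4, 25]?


Check each element:
  12 is even
  22 is even
  28 is even
  10 is even
  4 is even
  25 is odd
Evens: [12, 22, 28, 10, 4]
Count of evens = 5
Final answer: 5


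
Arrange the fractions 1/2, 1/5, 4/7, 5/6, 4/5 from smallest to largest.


Convert to decimal for comparison:
  1/2 = 0.5
  1/5 = 0.2
  4/7 = 0.5714
  5/6 = 0.8333
  4/5 = 0.8
Decimals in increasing order: 0.2 < 0.5 < 0.5714 < 0.8 < 0.8333
Writing each back as its fraction gives the sorted order.
Final answer: 1/5, 1/2, 4/7, 4/5, 5/6


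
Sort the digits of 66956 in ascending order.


The number 66956 has digits: 6, 6, 9, 5, 6
Sorted: 5, 6, 6, 6, 9
Joining the sorted digits gives the result.
Final answer: 56669


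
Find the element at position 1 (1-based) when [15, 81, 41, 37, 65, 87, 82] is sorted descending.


Sort descending: [87, 82, 81, 65, 41, 37, 15]
The 1st element (1-indexed) is at index 0.
Value = 87
Final answer: 87


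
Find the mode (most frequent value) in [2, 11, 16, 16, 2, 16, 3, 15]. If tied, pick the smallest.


Count the frequency of each value:
  2 appears 2 time(s)
  3 appears 1 time(s)
  11 appears 1 time(s)
  15 appears 1 time(s)
  16 appears 3 time(s)
Maximum frequency is 3.
Only 16 reaches that frequency, so it is the mode.
Final answer: 16


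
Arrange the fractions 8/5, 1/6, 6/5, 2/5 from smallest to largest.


Convert to decimal for comparison:
  8/5 = 1.6
  1/6 = 0.1667
  6/5 = 1.2
  2/5 = 0.4
Decimals in increasing order: 0.1667 < 0.4 < 1.2 < 1.6
Writing each back as its fraction gives the sorted order.
Final answer: 1/6, 2/5, 6/5, 8/5


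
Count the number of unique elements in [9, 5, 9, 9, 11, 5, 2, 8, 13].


List all unique values:
Distinct values: [2, 5, 8, 9, 11, 13]
Count = 6
Final answer: 6


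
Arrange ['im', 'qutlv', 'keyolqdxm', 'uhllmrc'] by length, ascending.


Compute lengths:
  'im' has length 2
  'qutlv' has length 5
  'keyolqdxm' has length 9
  'uhllmrc' has length 7
Lengths in increasing order: 2 < 5 < 7 < 9
Listing the words in that order gives the answer.
Final answer: ['im', 'qutlv', 'uhllmrc', 'keyolqdxm']


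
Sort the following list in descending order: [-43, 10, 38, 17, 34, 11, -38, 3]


Original list: [-43, 10, 38, 17, 34, 11, -38, 3]
Repeatedly take the largest remaining element:
  Remaining [-43, 10, 38, 17, 34, 11, -38, 3] -> largest is 38
  Remaining [-43, 10, 17, 34, 11, -38, 3] -> largest is 34
  Remaining [-43, 10, 17, 11, -38, 3] -> largest is 17
  Remaining [-43, 10, 11, -38, 3] -> largest is 11
  Remaining [-43, 10, -38, 3] -> largest is 10
  Remaining [-43, -38, 3] -> largest is 3
  Remaining [-43, -38] -> largest is -38
  Remaining [-43] -> largest is -43
Collecting the picks in order gives the descending list.
Final answer: [38, 34, 17, 11, 10, 3, -38, -43]


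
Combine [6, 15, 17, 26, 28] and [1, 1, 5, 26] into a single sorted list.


List A: [6, 15, 17, 26, 28]
List B: [1, 1, 5, 26]
Repeatedly compare the front elements and take the smaller:
  6 vs 1 -> take 1
  6 vs 1 -> take 1
  6 vs 5 -> take 5
  6 vs 26 -> take 6
  15 vs 26 -> take 15
  17 vs 26 -> take 17
  26 vs 26 -> take 26
  28 vs 26 -> take 26
  B is exhausted; append the rest of A: [28]
Final answer: [1, 1, 5, 6, 15, 17, 26, 26, 28]


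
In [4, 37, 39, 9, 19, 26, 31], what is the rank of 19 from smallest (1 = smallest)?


Sort ascending: [4, 9, 19, 26, 31, 37, 39]
Find 19 in the sorted list.
19 is at position 3 (1-indexed).
Final answer: 3


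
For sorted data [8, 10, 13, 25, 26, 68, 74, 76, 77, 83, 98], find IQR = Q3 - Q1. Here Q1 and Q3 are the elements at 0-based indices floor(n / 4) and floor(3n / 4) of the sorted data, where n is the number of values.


The data has n = 11 elements.
Q1 index = floor(11 / 4) = floor(2.75) = 2; Q3 index = floor(3 * 11 / 4) = floor(8.25) = 8
Q1 = element at index 2 = 13
Q3 = element at index 8 = 77
IQR = 77 - 13 = 64
Final answer: 64


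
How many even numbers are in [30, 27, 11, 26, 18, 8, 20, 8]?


Check each element:
  30 is even
  27 is odd
  11 is odd
  26 is even
  18 is even
  8 is even
  20 is even
  8 is even
Evens: [30, 26, 18, 8, 20, 8]
Count of evens = 6
Final answer: 6


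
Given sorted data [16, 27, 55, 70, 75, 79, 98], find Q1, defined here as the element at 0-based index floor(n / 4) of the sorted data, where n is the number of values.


The list has n = 7 elements.
Q1 index = floor(7 / 4) = floor(1.75) = 1
Counting from index 0 in the sorted data, the element at index 1 is 27.
Final answer: 27


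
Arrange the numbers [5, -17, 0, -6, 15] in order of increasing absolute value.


Compute absolute values:
  |5| = 5
  |-17| = 17
  |0| = 0
  |-6| = 6
  |15| = 15
Absolute values in increasing order: 0 < 5 < 6 < 15 < 17
Listing the original numbers in that order gives the answer.
Final answer: [0, 5, -6, 15, -17]


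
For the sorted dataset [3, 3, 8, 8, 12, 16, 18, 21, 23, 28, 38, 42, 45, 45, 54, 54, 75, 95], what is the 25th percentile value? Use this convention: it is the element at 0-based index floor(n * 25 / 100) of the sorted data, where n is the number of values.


The dataset has n = 18 elements.
Index = floor(18 * 25 / 100) = floor(450 / 100) = floor(4.5) = 4
Counting from index 0 in the sorted data, the element at index 4 is 12.
Final answer: 12


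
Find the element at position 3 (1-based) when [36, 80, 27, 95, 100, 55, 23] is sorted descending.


Sort descending: [100, 95, 80, 55, 36, 27, 23]
The 3rd element (1-indexed) is at index 2.
Value = 80
Final answer: 80


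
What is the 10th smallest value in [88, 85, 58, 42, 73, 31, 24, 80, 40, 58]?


Sort ascending: [24, 31, 40, 42, 58, 58, 73, 80, 85, 88]
The 10th element (1-indexed) is at index 9.
Value = 88
Final answer: 88


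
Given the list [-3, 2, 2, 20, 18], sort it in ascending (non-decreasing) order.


Original list: [-3, 2, 2, 20, 18]
Repeatedly take the smallest remaining element:
  Remaining [-3, 2, 2, 20, 18] -> smallest is -3
  Remaining [2, 2, 20, 18] -> smallest is 2
  Remaining [2, 20, 18] -> smallest is 2
  Remaining [20, 18] -> smallest is 18
  Remaining [20] -> smallest is 20
Collecting the picks in order gives the sorted list.
Final answer: [-3, 2, 2, 18, 20]


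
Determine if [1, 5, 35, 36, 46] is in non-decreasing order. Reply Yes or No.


Check consecutive pairs:
  1 <= 5? True
  5 <= 35? True
  35 <= 36? True
  36 <= 46? True
Every consecutive pair is in order, so the list is non-decreasing.
Final answer: Yes


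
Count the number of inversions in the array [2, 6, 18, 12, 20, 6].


For each element, count the later elements that are smaller than it:
  2 (index 0): smaller elements after it = [] -> 0
  6 (index 1): smaller elements after it = [] -> 0
  18 (index 2): smaller elements after it = [12, 6] -> 2
  12 (index 3): smaller elements after it = [6] -> 1
  20 (index 4): smaller elements after it = [6] -> 1
Total inversions = 0 + 0 + 2 + 1 + 1 = 4
Final answer: 4


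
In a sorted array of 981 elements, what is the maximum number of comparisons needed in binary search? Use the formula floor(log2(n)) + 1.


Binary search halves the search space each step.
Maximum comparisons = floor(log2(981)) + 1
log2(981) = 9.9381
floor(log2(981)) = 9, so 9 + 1 = 10
Final answer: 10


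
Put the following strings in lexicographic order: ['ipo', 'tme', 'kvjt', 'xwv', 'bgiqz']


Compare strings character by character (the first differing letter decides):
  'bgiqz' < 'ipo' since 'b' < 'i' at position 1
  'ipo' < 'kvjt' since 'i' < 'k' at position 1
  'kvjt' < 'tme' since 'k' < 't' at position 1
  'tme' < 'xwv' since 't' < 'x' at position 1
Chaining these comparisons gives the alphabetical order.
Final answer: ['bgiqz', 'ipo', 'kvjt', 'tme', 'xwv']


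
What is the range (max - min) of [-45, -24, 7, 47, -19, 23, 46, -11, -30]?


Maximum value: 47
Minimum value: -45
Range = 47 - (-45) = 92
Final answer: 92


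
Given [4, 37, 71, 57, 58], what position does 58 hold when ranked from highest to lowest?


Sort descending: [71, 58, 57, 37, 4]
Find 58 in the sorted list.
58 is at position 2.
Final answer: 2


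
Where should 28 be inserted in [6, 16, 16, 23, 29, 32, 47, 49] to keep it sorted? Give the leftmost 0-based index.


List is sorted: [6, 16, 16, 23, 29, 32, 47, 49]
We need the leftmost position where 28 can be inserted, i.e. the first index whose element is >= 28 (or the end of the list if none is).
Binary search with low=0, high=8 (0-based indices):
  low=0, high=8, mid=4: a[4]=29 >= 28, so high = 4
  low=0, high=4, mid=2: a[2]=16 < 28, so low = 3
  low=3, high=4, mid=3: a[3]=23 < 28, so low = 4
Now low = high = 4, so the insertion index is 4.
Final answer: 4


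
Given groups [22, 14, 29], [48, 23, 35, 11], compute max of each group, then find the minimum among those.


Find max of each group:
  Group 1: [22, 14, 29] -> max = 29
  Group 2: [48, 23, 35, 11] -> max = 48
Maxes: [29, 48]
Minimum of maxes = 29
Final answer: 29


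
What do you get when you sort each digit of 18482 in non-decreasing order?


The number 18482 has digits: 1, 8, 4, 8, 2
Sorted: 1, 2, 4, 8, 8
Joining the sorted digits gives the result.
Final answer: 12488


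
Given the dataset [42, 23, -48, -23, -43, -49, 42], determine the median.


First, sort the list: [-49, -48, -43, -23, 23, 42, 42]
The list has 7 elements (odd count).
The middle index is 3 (0-based), and the element there is -23.
Final answer: -23


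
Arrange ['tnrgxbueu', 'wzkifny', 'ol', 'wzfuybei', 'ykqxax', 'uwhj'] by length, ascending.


Compute lengths:
  'tnrgxbueu' has length 9
  'wzkifny' has length 7
  'ol' has length 2
  'wzfuybei' has length 8
  'ykqxax' has length 6
  'uwhj' has length 4
Lengths in increasing order: 2 < 4 < 6 < 7 < 8 < 9
Listing the words in that order gives the answer.
Final answer: ['ol', 'uwhj', 'ykqxax', 'wzkifny', 'wzfuybei', 'tnrgxbueu']


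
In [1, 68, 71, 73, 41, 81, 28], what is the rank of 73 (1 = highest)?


Sort descending: [81, 73, 71, 68, 41, 28, 1]
Find 73 in the sorted list.
73 is at position 2.
Final answer: 2


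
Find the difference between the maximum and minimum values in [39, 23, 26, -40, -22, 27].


Maximum value: 39
Minimum value: -40
Range = 39 - (-40) = 79
Final answer: 79


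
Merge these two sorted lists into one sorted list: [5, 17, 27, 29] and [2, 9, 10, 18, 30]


List A: [5, 17, 27, 29]
List B: [2, 9, 10, 18, 30]
Repeatedly compare the front elements and take the smaller:
  5 vs 2 -> take 2
  5 vs 9 -> take 5
  17 vs 9 -> take 9
  17 vs 10 -> take 10
  17 vs 18 -> take 17
  27 vs 18 -> take 18
  27 vs 30 -> take 27
  29 vs 30 -> take 29
  A is exhausted; append the rest of B: [30]
Final answer: [2, 5, 9, 10, 17, 18, 27, 29, 30]


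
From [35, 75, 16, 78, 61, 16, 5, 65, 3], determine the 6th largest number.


Sort descending: [78, 75, 65, 61, 35, 16, 16, 5, 3]
The 6th element (1-indexed) is at index 5.
Value = 16
Final answer: 16


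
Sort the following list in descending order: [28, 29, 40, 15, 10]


Original list: [28, 29, 40, 15, 10]
Repeatedly take the largest remaining element:
  Remaining [28, 29, 40, 15, 10] -> largest is 40
  Remaining [28, 29, 15, 10] -> largest is 29
  Remaining [28, 15, 10] -> largest is 28
  Remaining [15, 10] -> largest is 15
  Remaining [10] -> largest is 10
Collecting the picks in order gives the descending list.
Final answer: [40, 29, 28, 15, 10]


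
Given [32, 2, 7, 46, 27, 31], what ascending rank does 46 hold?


Sort ascending: [2, 7, 27, 31, 32, 46]
Find 46 in the sorted list.
46 is at position 6 (1-indexed).
Final answer: 6


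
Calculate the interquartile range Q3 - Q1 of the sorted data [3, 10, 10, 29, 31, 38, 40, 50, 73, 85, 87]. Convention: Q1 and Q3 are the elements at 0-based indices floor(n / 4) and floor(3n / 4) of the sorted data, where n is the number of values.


The data has n = 11 elements.
Q1 index = floor(11 / 4) = floor(2.75) = 2; Q3 index = floor(3 * 11 / 4) = floor(8.25) = 8
Q1 = element at index 2 = 10
Q3 = element at index 8 = 73
IQR = 73 - 10 = 63
Final answer: 63


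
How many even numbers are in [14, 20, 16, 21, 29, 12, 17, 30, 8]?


Check each element:
  14 is even
  20 is even
  16 is even
  21 is odd
  29 is odd
  12 is even
  17 is odd
  30 is even
  8 is even
Evens: [14, 20, 16, 12, 30, 8]
Count of evens = 6
Final answer: 6


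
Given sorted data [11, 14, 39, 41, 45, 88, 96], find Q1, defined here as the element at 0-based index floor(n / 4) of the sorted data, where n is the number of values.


The list has n = 7 elements.
Q1 index = floor(7 / 4) = floor(1.75) = 1
Counting from index 0 in the sorted data, the element at index 1 is 14.
Final answer: 14


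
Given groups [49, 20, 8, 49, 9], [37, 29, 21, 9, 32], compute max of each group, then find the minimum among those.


Find max of each group:
  Group 1: [49, 20, 8, 49, 9] -> max = 49
  Group 2: [37, 29, 21, 9, 32] -> max = 37
Maxes: [49, 37]
Minimum of maxes = 37
Final answer: 37


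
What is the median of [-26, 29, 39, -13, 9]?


First, sort the list: [-26, -13, 9, 29, 39]
The list has 5 elements (odd count).
The middle index is 2 (0-based), and the element there is 9.
Final answer: 9


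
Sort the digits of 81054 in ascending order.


The number 81054 has digits: 8, 1, 0, 5, 4
Sorted: 0, 1, 4, 5, 8
Joining the sorted digits gives the result.
Final answer: 01458


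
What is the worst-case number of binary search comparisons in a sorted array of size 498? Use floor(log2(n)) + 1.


Binary search halves the search space each step.
Maximum comparisons = floor(log2(498)) + 1
log2(498) = 8.96
floor(log2(498)) = 8, so 8 + 1 = 9
Final answer: 9


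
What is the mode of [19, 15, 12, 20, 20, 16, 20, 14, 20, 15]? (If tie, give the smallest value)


Count the frequency of each value:
  12 appears 1 time(s)
  14 appears 1 time(s)
  15 appears 2 time(s)
  16 appears 1 time(s)
  19 appears 1 time(s)
  20 appears 4 time(s)
Maximum frequency is 4.
Only 20 reaches that frequency, so it is the mode.
Final answer: 20


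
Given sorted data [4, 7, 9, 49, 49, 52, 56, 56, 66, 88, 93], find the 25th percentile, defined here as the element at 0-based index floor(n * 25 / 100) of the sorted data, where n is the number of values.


The dataset has n = 11 elements.
Index = floor(11 * 25 / 100) = floor(275 / 100) = floor(2.75) = 2
Counting from index 0 in the sorted data, the element at index 2 is 9.
Final answer: 9


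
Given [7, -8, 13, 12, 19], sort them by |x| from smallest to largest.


Compute absolute values:
  |7| = 7
  |-8| = 8
  |13| = 13
  |12| = 12
  |19| = 19
Absolute values in increasing order: 7 < 8 < 12 < 13 < 19
Listing the original numbers in that order gives the answer.
Final answer: [7, -8, 12, 13, 19]


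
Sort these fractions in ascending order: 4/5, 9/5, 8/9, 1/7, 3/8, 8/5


Convert to decimal for comparison:
  4/5 = 0.8
  9/5 = 1.8
  8/9 = 0.8889
  1/7 = 0.1429
  3/8 = 0.375
  8/5 = 1.6
Decimals in increasing order: 0.1429 < 0.375 < 0.8 < 0.8889 < 1.6 < 1.8
Writing each back as its fraction gives the sorted order.
Final answer: 1/7, 3/8, 4/5, 8/9, 8/5, 9/5


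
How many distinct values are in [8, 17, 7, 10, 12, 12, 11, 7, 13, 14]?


List all unique values:
Distinct values: [7, 8, 10, 11, 12, 13, 14, 17]
Count = 8
Final answer: 8


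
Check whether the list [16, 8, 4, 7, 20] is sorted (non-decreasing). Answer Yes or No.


Check consecutive pairs:
  16 <= 8? False
  8 <= 4? False
  4 <= 7? True
  7 <= 20? True
2 consecutive pair(s) are out of order, so the list is not sorted.
Final answer: No


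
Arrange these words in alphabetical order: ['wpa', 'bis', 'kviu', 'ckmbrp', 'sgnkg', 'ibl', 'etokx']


Compare strings character by character (the first differing letter decides):
  'bis' < 'ckmbrp' since 'b' < 'c' at position 1
  'ckmbrp' < 'etokx' since 'c' < 'e' at position 1
  'etokx' < 'ibl' since 'e' < 'i' at position 1
  'ibl' < 'kviu' since 'i' < 'k' at position 1
  'kviu' < 'sgnkg' since 'k' < 's' at position 1
  'sgnkg' < 'wpa' since 's' < 'w' at position 1
Chaining these comparisons gives the alphabetical order.
Final answer: ['bis', 'ckmbrp', 'etokx', 'ibl', 'kviu', 'sgnkg', 'wpa']


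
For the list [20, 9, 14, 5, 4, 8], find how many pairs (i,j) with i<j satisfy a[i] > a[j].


For each element, count the later elements that are smaller than it:
  20 (index 0): smaller elements after it = [9, 14, 5, 4, 8] -> 5
  9 (index 1): smaller elements after it = [5, 4, 8] -> 3
  14 (index 2): smaller elements after it = [5, 4, 8] -> 3
  5 (index 3): smaller elements after it = [4] -> 1
  4 (index 4): smaller elements after it = [] -> 0
Total inversions = 5 + 3 + 3 + 1 + 0 = 12
Final answer: 12


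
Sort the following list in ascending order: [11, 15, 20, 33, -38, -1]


Original list: [11, 15, 20, 33, -38, -1]
Repeatedly take the smallest remaining element:
  Remaining [11, 15, 20, 33, -38, -1] -> smallest is -38
  Remaining [11, 15, 20, 33, -1] -> smallest is -1
  Remaining [11, 15, 20, 33] -> smallest is 11
  Remaining [15, 20, 33] -> smallest is 15
  Remaining [20, 33] -> smallest is 20
  Remaining [33] -> smallest is 33
Collecting the picks in order gives the sorted list.
Final answer: [-38, -1, 11, 15, 20, 33]


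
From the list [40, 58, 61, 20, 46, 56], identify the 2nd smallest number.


Sort ascending: [20, 40, 46, 56, 58, 61]
The 2nd element (1-indexed) is at index 1.
Value = 40
Final answer: 40


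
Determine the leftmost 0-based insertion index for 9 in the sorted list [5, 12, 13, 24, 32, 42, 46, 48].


List is sorted: [5, 12, 13, 24, 32, 42, 46, 48]
We need the leftmost position where 9 can be inserted, i.e. the first index whose element is >= 9 (or the end of the list if none is).
Binary search with low=0, high=8 (0-based indices):
  low=0, high=8, mid=4: a[4]=32 >= 9, so high = 4
  low=0, high=4, mid=2: a[2]=13 >= 9, so high = 2
  low=0, high=2, mid=1: a[1]=12 >= 9, so high = 1
  low=0, high=1, mid=0: a[0]=5 < 9, so low = 1
Now low = high = 1, so the insertion index is 1.
Final answer: 1


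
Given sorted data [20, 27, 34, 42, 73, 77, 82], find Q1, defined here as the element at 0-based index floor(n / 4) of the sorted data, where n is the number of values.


The list has n = 7 elements.
Q1 index = floor(7 / 4) = floor(1.75) = 1
Counting from index 0 in the sorted data, the element at index 1 is 27.
Final answer: 27


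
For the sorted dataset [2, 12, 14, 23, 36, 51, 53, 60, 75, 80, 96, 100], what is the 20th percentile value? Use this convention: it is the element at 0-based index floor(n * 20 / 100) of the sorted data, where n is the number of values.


The dataset has n = 12 elements.
Index = floor(12 * 20 / 100) = floor(240 / 100) = floor(2.4) = 2
Counting from index 0 in the sorted data, the element at index 2 is 14.
Final answer: 14


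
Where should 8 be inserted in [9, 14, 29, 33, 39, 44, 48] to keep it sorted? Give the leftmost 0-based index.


List is sorted: [9, 14, 29, 33, 39, 44, 48]
We need the leftmost position where 8 can be inserted, i.e. the first index whose element is >= 8 (or the end of the list if none is).
Binary search with low=0, high=7 (0-based indices):
  low=0, high=7, mid=3: a[3]=33 >= 8, so high = 3
  low=0, high=3, mid=1: a[1]=14 >= 8, so high = 1
  low=0, high=1, mid=0: a[0]=9 >= 8, so high = 0
Now low = high = 0, so the insertion index is 0.
Final answer: 0


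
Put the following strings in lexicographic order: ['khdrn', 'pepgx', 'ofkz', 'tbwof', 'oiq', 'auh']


Compare strings character by character (the first differing letter decides):
  'auh' < 'khdrn' since 'a' < 'k' at position 1
  'khdrn' < 'ofkz' since 'k' < 'o' at position 1
  'ofkz' < 'oiq' since 'f' < 'i' at position 2
  'oiq' < 'pepgx' since 'o' < 'p' at position 1
  'pepgx' < 'tbwof' since 'p' < 't' at position 1
Chaining these comparisons gives the alphabetical order.
Final answer: ['auh', 'khdrn', 'ofkz', 'oiq', 'pepgx', 'tbwof']


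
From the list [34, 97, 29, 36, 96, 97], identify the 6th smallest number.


Sort ascending: [29, 34, 36, 96, 97, 97]
The 6th element (1-indexed) is at index 5.
Value = 97
Final answer: 97


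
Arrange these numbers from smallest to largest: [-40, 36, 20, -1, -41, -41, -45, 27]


Original list: [-40, 36, 20, -1, -41, -41, -45, 27]
Repeatedly take the smallest remaining element:
  Remaining [-40, 36, 20, -1, -41, -41, -45, 27] -> smallest is -45
  Remaining [-40, 36, 20, -1, -41, -41, 27] -> smallest is -41
  Remaining [-40, 36, 20, -1, -41, 27] -> smallest is -41
  Remaining [-40, 36, 20, -1, 27] -> smallest is -40
  Remaining [36, 20, -1, 27] -> smallest is -1
  Remaining [36, 20, 27] -> smallest is 20
  Remaining [36, 27] -> smallest is 27
  Remaining [36] -> smallest is 36
Collecting the picks in order gives the sorted list.
Final answer: [-45, -41, -41, -40, -1, 20, 27, 36]


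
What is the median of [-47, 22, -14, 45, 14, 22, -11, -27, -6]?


First, sort the list: [-47, -27, -14, -11, -6, 14, 22, 22, 45]
The list has 9 elements (odd count).
The middle index is 4 (0-based), and the element there is -6.
Final answer: -6


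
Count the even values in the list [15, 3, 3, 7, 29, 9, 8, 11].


Check each element:
  15 is odd
  3 is odd
  3 is odd
  7 is odd
  29 is odd
  9 is odd
  8 is even
  11 is odd
Evens: [8]
Count of evens = 1
Final answer: 1


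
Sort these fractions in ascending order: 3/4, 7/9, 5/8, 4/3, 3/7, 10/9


Convert to decimal for comparison:
  3/4 = 0.75
  7/9 = 0.7778
  5/8 = 0.625
  4/3 = 1.3333
  3/7 = 0.4286
  10/9 = 1.1111
Decimals in increasing order: 0.4286 < 0.625 < 0.75 < 0.7778 < 1.1111 < 1.3333
Writing each back as its fraction gives the sorted order.
Final answer: 3/7, 5/8, 3/4, 7/9, 10/9, 4/3


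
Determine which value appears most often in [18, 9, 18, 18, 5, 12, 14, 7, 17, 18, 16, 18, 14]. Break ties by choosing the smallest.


Count the frequency of each value:
  5 appears 1 time(s)
  7 appears 1 time(s)
  9 appears 1 time(s)
  12 appears 1 time(s)
  14 appears 2 time(s)
  16 appears 1 time(s)
  17 appears 1 time(s)
  18 appears 5 time(s)
Maximum frequency is 5.
Only 18 reaches that frequency, so it is the mode.
Final answer: 18


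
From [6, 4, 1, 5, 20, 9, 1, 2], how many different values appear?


List all unique values:
Distinct values: [1, 2, 4, 5, 6, 9, 20]
Count = 7
Final answer: 7


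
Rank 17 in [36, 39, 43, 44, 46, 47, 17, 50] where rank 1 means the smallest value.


Sort ascending: [17, 36, 39, 43, 44, 46, 47, 50]
Find 17 in the sorted list.
17 is at position 1 (1-indexed).
Final answer: 1


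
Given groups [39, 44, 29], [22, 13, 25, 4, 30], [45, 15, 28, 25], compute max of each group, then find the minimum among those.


Find max of each group:
  Group 1: [39, 44, 29] -> max = 44
  Group 2: [22, 13, 25, 4, 30] -> max = 30
  Group 3: [45, 15, 28, 25] -> max = 45
Maxes: [44, 30, 45]
Minimum of maxes = 30
Final answer: 30


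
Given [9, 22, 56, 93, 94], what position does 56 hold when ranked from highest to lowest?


Sort descending: [94, 93, 56, 22, 9]
Find 56 in the sorted list.
56 is at position 3.
Final answer: 3


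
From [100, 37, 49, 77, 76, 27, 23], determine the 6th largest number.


Sort descending: [100, 77, 76, 49, 37, 27, 23]
The 6th element (1-indexed) is at index 5.
Value = 27
Final answer: 27


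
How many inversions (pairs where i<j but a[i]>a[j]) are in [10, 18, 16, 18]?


For each element, count the later elements that are smaller than it:
  10 (index 0): smaller elements after it = [] -> 0
  18 (index 1): smaller elements after it = [16] -> 1
  16 (index 2): smaller elements after it = [] -> 0
Total inversions = 0 + 1 + 0 = 1
Final answer: 1


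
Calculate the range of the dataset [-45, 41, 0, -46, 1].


Maximum value: 41
Minimum value: -46
Range = 41 - (-46) = 87
Final answer: 87


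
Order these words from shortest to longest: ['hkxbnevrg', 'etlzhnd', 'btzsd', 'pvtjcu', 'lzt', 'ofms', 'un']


Compute lengths:
  'hkxbnevrg' has length 9
  'etlzhnd' has length 7
  'btzsd' has length 5
  'pvtjcu' has length 6
  'lzt' has length 3
  'ofms' has length 4
  'un' has length 2
Lengths in increasing order: 2 < 3 < 4 < 5 < 6 < 7 < 9
Listing the words in that order gives the answer.
Final answer: ['un', 'lzt', 'ofms', 'btzsd', 'pvtjcu', 'etlzhnd', 'hkxbnevrg']
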